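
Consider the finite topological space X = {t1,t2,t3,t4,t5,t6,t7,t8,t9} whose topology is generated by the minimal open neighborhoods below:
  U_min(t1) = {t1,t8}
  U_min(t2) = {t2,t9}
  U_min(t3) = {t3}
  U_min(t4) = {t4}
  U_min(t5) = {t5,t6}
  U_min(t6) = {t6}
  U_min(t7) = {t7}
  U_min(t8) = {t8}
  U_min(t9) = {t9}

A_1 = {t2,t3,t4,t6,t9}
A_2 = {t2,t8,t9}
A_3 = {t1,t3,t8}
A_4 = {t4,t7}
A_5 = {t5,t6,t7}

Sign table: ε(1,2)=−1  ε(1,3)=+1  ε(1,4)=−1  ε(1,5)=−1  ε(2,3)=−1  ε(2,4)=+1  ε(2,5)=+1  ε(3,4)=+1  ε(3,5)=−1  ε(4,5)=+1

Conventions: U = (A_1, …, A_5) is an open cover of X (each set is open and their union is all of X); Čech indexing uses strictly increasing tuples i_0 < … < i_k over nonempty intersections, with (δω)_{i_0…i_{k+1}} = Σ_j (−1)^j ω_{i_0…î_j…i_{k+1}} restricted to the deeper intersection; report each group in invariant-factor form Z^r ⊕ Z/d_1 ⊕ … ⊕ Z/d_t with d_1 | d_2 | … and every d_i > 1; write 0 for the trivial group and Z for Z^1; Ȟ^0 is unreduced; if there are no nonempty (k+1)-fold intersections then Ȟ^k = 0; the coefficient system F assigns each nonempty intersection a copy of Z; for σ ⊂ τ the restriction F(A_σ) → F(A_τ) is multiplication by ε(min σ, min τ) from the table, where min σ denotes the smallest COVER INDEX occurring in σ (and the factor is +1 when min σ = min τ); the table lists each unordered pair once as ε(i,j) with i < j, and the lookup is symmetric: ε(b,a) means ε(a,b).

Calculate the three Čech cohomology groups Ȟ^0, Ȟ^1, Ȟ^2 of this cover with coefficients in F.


Ȟ^0(U;F) ≅ Z; Ȟ^1(U;F) ≅ Z^2; Ȟ^2(U;F) ≅ 0

nonempty intersections:
  A12={t2,t9} A13={t3} A14={t4} A15={t6} A23={t8} A45={t7}
C dims 5,6; δ0: rk 4, SNF 1^4
Ȟ^0: (5−4)−0=1 ⇒ Z
Ȟ^1: (6−0)−4=2 ⇒ Z^2
Ȟ^2: (0−0)−0=0 ⇒ 0


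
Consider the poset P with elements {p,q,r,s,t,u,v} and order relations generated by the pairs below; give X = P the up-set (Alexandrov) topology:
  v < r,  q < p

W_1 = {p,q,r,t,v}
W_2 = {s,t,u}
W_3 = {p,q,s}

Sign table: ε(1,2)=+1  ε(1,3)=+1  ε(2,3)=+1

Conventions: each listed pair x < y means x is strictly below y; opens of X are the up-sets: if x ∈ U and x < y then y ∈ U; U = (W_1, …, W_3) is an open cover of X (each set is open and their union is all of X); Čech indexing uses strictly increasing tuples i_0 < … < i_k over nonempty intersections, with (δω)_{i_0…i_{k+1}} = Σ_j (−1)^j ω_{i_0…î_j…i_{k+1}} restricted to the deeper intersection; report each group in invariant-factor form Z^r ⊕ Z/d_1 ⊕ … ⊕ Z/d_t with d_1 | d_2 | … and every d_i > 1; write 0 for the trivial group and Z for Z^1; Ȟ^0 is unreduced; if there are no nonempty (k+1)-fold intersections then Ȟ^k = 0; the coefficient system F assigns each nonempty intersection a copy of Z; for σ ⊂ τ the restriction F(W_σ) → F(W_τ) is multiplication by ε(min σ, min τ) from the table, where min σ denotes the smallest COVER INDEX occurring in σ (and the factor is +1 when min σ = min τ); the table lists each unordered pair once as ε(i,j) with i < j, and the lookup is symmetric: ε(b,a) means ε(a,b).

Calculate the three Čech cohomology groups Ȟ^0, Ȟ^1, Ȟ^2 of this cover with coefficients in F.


Ȟ^0 = Z, Ȟ^1 = Z, Ȟ^2 = 0

intersection data:
  W12={t} W13={p,q} W23={s}
C dims 3,3; δ0: rk 2, SNF 1^2
Ȟ^0 = (3 − 2) − 0 = 1, so Ȟ^0 ≅ Z
Ȟ^1 = (3 − 0) − 2 = 1, so Ȟ^1 ≅ Z
Ȟ^2 = (0 − 0) − 0 = 0, so Ȟ^2 ≅ 0


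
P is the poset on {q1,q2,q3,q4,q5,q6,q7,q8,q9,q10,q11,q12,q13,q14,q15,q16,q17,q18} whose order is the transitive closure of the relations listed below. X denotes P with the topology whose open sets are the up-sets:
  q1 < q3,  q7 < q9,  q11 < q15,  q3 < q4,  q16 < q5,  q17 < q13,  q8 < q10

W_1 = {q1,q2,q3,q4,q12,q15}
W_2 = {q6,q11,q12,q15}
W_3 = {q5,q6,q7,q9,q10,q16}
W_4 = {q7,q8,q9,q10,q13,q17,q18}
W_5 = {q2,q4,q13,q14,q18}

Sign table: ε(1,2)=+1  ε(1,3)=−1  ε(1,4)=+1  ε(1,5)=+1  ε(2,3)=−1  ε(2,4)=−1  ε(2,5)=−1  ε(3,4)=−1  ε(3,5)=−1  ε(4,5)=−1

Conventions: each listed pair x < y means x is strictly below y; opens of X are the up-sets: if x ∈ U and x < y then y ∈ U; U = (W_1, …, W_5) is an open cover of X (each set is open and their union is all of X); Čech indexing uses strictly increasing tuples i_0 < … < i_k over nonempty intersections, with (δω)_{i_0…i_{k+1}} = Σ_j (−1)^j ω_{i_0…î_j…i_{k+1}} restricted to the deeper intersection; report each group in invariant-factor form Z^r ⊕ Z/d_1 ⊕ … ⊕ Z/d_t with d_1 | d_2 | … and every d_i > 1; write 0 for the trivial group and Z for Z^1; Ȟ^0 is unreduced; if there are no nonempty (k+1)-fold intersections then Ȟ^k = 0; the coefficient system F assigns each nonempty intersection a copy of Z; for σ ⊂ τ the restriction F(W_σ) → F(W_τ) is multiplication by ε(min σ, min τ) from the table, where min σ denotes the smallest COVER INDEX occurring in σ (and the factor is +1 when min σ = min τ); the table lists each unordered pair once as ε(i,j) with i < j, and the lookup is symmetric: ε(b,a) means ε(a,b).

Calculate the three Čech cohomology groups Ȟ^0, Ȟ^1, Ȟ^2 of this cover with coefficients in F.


Ȟ^0 ≅ 0,  Ȟ^1 ≅ Z/2,  Ȟ^2 ≅ 0

intersection data:
  W12={q12,q15} W15={q2,q4} W23={q6} W34={q7,q9,q10} W45={q13,q18}
C dims 5,5; δ0: rk 5, SNF 1^4·2
Ȟ^0 = (5 − 5) − 0 = 0, so Ȟ^0 ≅ 0
Ȟ^1 = (5 − 0) − 5 = 0 plus torsion [2], so Ȟ^1 ≅ Z/2
Ȟ^2 = (0 − 0) − 0 = 0, so Ȟ^2 ≅ 0


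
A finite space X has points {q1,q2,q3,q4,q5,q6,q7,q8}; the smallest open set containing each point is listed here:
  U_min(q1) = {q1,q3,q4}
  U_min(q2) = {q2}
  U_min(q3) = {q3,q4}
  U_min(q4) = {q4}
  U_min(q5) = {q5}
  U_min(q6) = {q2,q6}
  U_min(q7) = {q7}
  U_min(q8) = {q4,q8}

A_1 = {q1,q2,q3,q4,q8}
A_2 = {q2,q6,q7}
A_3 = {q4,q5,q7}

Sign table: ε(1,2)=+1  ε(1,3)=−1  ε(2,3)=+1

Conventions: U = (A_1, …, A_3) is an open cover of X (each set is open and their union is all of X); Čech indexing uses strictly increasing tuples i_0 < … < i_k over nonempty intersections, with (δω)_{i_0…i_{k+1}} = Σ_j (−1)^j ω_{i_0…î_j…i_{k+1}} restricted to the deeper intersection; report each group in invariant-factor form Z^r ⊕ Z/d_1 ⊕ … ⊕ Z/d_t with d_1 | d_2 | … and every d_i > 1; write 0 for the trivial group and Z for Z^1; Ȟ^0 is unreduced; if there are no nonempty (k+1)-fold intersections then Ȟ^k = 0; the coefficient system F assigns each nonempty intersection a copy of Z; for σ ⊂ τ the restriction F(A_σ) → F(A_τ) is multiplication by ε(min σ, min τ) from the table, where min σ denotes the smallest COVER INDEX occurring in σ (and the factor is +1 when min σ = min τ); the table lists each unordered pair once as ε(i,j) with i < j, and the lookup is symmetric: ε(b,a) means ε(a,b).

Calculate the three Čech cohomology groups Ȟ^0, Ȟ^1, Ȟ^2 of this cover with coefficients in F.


nerve simplices:
  A12={q2} A13={q4} A23={q7}
C dims 3,3; δ0: rk 3, SNF 1^2·2
degree 0: 3−3−0 = 0 → Ȟ^0 ≅ 0
degree 1: 3−0−3 = 0 plus torsion [2] → Ȟ^1 ≅ Z/2
degree 2: 0−0−0 = 0 → Ȟ^2 ≅ 0

Ȟ^0 ≅ 0, Ȟ^1 ≅ Z/2, Ȟ^2 ≅ 0


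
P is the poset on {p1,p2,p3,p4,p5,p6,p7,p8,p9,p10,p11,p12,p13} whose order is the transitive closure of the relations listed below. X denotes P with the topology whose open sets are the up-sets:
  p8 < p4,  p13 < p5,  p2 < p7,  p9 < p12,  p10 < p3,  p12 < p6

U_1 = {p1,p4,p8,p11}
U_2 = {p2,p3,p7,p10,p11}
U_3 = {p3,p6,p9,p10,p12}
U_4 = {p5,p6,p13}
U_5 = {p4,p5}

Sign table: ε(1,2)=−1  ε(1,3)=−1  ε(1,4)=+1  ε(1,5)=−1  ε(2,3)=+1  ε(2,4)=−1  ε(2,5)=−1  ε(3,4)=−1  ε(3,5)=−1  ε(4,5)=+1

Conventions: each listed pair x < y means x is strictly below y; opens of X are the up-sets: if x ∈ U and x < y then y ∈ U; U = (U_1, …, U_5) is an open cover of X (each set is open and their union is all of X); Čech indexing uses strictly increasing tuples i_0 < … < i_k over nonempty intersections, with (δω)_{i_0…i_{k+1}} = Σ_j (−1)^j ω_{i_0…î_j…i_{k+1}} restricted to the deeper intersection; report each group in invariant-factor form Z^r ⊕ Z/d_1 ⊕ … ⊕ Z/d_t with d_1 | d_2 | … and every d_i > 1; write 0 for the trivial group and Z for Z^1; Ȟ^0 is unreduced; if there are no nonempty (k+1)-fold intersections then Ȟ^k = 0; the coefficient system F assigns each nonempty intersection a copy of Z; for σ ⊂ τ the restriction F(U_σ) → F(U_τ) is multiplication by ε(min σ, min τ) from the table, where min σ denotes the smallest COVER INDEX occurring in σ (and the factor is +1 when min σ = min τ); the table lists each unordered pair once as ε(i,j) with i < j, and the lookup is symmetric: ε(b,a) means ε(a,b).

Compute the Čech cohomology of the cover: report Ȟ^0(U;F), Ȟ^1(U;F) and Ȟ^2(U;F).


cover nerve:
  U12={p11} U15={p4} U23={p3,p10} U34={p6} U45={p5}
C dims 5,5; δ0: rk 5, SNF 1^4·2
Ȟ^0: (5−5)−0=0 ⇒ 0
Ȟ^1: (5−0)−5=0 plus torsion [2] ⇒ Z/2
Ȟ^2: (0−0)−0=0 ⇒ 0

Ȟ^0 ≅ 0,  Ȟ^1 ≅ Z/2,  Ȟ^2 ≅ 0


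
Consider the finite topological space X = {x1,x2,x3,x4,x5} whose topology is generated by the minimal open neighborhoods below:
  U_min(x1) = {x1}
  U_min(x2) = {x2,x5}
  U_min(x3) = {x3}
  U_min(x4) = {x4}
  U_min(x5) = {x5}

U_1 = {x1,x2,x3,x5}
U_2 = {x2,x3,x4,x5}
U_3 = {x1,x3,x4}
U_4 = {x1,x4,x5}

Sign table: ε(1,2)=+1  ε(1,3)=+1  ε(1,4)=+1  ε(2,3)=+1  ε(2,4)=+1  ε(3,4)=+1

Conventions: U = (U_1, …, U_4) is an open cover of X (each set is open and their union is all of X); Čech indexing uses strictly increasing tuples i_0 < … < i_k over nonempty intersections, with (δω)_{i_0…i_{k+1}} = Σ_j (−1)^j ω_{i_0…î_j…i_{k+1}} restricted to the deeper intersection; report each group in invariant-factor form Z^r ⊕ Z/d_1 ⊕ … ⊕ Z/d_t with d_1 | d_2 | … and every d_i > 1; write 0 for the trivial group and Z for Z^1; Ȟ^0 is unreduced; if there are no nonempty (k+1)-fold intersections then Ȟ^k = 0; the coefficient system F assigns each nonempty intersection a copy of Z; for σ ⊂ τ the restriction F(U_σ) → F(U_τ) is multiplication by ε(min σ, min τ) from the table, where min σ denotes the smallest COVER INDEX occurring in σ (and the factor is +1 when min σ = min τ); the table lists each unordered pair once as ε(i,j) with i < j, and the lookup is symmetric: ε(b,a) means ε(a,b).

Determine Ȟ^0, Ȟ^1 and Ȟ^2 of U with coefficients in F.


nonempty intersections:
  U12={x2,x3,x5} U13={x1,x3} U14={x1,x5} U23={x3,x4} U24={x4,x5} U34={x1,x4}
  U123={x3} U124={x5} U134={x1} U234={x4}
C dims 4,6,4; δ0: rk 3, SNF 1^3; δ1: rk 3, SNF 1^3
Ȟ^0: (4−3)−0=1 ⇒ Z
Ȟ^1: (6−3)−3=0 ⇒ 0
Ȟ^2: (4−0)−3=1 ⇒ Z

Ȟ^0 = Z; Ȟ^1 = 0; Ȟ^2 = Z


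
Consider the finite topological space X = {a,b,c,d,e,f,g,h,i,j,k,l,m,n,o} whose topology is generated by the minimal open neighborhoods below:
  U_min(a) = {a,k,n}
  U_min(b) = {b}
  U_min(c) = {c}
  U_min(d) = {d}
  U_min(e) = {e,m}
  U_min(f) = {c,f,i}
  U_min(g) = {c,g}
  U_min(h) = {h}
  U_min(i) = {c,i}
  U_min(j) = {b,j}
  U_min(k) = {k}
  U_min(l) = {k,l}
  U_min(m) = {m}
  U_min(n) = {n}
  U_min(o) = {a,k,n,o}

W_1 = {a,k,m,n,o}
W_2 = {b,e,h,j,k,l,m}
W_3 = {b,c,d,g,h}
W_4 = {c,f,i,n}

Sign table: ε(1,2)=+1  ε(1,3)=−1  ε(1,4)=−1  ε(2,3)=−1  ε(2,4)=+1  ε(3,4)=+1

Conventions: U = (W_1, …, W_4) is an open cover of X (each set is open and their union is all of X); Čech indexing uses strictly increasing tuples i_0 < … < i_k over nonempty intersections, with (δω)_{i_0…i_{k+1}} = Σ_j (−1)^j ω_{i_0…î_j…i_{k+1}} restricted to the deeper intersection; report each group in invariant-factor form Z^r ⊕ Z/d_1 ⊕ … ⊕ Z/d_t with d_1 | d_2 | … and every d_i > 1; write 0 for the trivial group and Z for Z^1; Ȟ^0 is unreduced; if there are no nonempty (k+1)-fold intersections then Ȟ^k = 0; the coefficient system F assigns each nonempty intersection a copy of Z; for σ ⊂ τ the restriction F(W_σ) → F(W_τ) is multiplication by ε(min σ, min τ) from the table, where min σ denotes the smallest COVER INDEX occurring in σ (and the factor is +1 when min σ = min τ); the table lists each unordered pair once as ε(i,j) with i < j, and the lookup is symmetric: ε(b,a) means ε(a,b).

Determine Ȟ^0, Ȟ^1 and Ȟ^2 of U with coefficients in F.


Ȟ^0 = Z, Ȟ^1 = Z and Ȟ^2 = 0

nerve of the cover:
  W12={k,m} W14={n} W23={b,h} W34={c}
C dims 4,4; δ0: rk 3, SNF 1^3
Ȟ^0 = (4 − 3) − 0 = 1, so Ȟ^0 ≅ Z
Ȟ^1 = (4 − 0) − 3 = 1, so Ȟ^1 ≅ Z
Ȟ^2 = (0 − 0) − 0 = 0, so Ȟ^2 ≅ 0


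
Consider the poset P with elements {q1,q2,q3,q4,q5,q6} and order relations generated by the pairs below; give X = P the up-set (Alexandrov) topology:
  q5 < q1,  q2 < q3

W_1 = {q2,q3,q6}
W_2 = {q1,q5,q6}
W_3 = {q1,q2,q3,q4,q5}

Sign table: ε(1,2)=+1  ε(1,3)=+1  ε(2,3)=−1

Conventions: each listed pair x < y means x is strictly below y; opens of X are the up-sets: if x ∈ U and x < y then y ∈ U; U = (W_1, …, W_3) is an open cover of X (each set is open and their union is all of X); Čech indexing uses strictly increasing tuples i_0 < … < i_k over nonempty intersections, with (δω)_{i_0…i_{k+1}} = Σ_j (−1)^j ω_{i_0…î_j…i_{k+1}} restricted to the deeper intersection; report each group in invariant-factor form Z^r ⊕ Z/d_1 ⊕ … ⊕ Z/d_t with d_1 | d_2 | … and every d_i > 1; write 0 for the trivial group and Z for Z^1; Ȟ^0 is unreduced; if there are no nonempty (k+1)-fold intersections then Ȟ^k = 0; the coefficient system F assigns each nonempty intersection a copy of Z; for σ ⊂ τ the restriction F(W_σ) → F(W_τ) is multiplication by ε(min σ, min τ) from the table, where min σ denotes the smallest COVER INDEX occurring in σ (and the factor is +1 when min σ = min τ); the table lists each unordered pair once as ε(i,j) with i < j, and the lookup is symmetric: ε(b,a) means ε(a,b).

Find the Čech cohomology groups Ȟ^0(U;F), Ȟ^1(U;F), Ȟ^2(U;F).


nerve of the cover:
  W12={q6} W13={q2,q3} W23={q1,q5}
C dims 3,3; δ0: rk 3, SNF 1^2·2
Ȟ^0 = (3 − 3) − 0 = 0, so Ȟ^0 ≅ 0
Ȟ^1 = (3 − 0) − 3 = 0 plus torsion [2], so Ȟ^1 ≅ Z/2
Ȟ^2 = (0 − 0) − 0 = 0, so Ȟ^2 ≅ 0

Ȟ^0 ≅ 0; Ȟ^1 ≅ Z/2; Ȟ^2 ≅ 0


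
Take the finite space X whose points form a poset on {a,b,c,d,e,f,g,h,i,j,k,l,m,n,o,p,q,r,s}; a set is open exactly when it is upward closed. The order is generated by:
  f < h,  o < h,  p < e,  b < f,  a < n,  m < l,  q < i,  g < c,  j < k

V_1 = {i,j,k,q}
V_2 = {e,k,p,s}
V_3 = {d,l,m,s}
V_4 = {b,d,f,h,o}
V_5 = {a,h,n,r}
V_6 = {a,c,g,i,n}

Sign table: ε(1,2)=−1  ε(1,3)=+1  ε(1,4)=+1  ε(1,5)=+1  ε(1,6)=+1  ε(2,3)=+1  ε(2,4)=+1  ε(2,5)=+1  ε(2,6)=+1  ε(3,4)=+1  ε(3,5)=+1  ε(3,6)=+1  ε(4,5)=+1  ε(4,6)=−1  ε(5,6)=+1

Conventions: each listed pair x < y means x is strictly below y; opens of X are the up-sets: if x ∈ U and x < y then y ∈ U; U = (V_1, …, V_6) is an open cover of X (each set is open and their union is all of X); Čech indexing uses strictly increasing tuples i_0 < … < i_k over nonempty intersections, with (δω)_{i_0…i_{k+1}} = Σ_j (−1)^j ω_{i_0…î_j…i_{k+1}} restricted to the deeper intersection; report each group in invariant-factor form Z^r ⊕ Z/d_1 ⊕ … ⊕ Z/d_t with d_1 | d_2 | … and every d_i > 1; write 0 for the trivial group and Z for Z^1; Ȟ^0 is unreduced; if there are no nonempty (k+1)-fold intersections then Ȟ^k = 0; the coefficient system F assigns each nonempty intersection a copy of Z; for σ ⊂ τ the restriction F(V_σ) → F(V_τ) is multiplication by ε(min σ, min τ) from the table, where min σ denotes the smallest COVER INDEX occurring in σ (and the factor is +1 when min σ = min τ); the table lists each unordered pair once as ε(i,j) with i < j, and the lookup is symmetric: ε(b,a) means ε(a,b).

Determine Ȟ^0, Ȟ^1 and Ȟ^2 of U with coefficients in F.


nonempty intersections:
  V12={k} V16={i} V23={s} V34={d} V45={h} V56={a,n}
C dims 6,6; δ0: rk 6, SNF 1^5·2
Ȟ^0: (6−6)−0=0 ⇒ 0
Ȟ^1: (6−0)−6=0 plus torsion [2] ⇒ Z/2
Ȟ^2: (0−0)−0=0 ⇒ 0

Ȟ^0(U;F) ≅ 0, Ȟ^1(U;F) ≅ Z/2, Ȟ^2(U;F) ≅ 0


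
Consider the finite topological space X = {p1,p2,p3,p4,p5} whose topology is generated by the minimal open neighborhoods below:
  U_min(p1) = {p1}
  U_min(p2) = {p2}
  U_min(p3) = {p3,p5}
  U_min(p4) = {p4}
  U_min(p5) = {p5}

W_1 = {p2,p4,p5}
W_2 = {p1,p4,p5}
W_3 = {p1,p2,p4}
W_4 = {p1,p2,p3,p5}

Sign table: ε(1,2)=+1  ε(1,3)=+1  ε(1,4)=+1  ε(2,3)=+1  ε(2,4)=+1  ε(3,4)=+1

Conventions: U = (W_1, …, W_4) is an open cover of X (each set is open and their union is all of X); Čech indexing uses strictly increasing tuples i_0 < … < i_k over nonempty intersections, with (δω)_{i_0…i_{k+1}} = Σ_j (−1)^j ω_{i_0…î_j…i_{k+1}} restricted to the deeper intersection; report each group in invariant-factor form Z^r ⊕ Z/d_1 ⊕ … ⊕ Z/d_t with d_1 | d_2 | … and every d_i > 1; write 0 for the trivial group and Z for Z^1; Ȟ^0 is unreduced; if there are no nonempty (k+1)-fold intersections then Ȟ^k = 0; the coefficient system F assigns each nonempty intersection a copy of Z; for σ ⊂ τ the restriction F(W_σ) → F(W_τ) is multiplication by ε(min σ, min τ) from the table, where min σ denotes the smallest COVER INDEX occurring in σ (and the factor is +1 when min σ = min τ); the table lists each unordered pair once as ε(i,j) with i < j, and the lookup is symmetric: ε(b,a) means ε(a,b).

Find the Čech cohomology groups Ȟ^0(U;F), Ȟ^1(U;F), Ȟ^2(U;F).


nonempty intersections:
  W12={p4,p5} W13={p2,p4} W14={p2,p5} W23={p1,p4} W24={p1,p5} W34={p1,p2}
  W123={p4} W124={p5} W134={p2} W234={p1}
C dims 4,6,4; δ0: rk 3, SNF 1^3; δ1: rk 3, SNF 1^3
Ȟ^0: (4−3)−0=1 ⇒ Z
Ȟ^1: (6−3)−3=0 ⇒ 0
Ȟ^2: (4−0)−3=1 ⇒ Z

Ȟ^0(U;F) ≅ Z,  Ȟ^1(U;F) ≅ 0,  Ȟ^2(U;F) ≅ Z


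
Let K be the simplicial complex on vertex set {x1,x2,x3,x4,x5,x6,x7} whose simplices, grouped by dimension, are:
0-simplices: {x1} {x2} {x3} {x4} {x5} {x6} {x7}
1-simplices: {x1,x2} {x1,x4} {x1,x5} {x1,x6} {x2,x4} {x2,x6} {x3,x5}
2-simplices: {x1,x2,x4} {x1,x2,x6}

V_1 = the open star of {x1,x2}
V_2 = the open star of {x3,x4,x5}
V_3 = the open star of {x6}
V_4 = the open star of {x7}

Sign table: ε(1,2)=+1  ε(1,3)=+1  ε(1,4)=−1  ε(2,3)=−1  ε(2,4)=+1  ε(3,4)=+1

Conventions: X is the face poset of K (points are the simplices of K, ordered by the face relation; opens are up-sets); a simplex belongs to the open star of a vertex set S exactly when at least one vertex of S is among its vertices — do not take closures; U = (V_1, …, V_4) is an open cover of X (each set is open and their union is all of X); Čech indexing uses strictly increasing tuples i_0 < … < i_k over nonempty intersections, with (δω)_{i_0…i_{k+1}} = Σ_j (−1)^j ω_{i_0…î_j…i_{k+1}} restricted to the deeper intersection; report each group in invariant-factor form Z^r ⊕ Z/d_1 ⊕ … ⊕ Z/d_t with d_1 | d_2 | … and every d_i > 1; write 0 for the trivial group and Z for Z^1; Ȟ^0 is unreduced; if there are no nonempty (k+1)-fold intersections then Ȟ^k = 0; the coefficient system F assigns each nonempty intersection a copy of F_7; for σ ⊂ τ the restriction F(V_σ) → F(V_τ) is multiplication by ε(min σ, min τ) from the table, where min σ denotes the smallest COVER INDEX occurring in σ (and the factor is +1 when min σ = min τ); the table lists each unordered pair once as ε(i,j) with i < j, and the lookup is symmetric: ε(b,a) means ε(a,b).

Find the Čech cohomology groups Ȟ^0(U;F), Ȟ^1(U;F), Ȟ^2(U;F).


nerve simplices:
  V1={{x1},{x2},{x1,x2},{x1,x4},{x1,x5},{x1,x6},{x2,x4},{x2,x6},{x1,x2,x4},{x1,x2,x6}} V2={{x3},{x4},{x5},{x1,x4},{x1,x5},{x2,x4},{x3,x5},{x1,x2,x4}} V3={{x6},{x1,x6},{x2,x6},{x1,x2,x6}} V4={{x7}}
  V12={{x1,x4},{x1,x5},{x2,x4},{x1,x2,x4}} V13={{x1,x6},{x2,x6},{x1,x2,x6}}
C dims 4,2; δ0: rk_F7 2
degree 0: 4−2−0 = 2 → Ȟ^0 ≅ Z/7 ⊕ Z/7
degree 1: 2−0−2 = 0 → Ȟ^1 ≅ 0
degree 2: 0−0−0 = 0 → Ȟ^2 ≅ 0

Ȟ^0(U;F) ≅ Z/7 ⊕ Z/7, Ȟ^1(U;F) ≅ 0 and Ȟ^2(U;F) ≅ 0


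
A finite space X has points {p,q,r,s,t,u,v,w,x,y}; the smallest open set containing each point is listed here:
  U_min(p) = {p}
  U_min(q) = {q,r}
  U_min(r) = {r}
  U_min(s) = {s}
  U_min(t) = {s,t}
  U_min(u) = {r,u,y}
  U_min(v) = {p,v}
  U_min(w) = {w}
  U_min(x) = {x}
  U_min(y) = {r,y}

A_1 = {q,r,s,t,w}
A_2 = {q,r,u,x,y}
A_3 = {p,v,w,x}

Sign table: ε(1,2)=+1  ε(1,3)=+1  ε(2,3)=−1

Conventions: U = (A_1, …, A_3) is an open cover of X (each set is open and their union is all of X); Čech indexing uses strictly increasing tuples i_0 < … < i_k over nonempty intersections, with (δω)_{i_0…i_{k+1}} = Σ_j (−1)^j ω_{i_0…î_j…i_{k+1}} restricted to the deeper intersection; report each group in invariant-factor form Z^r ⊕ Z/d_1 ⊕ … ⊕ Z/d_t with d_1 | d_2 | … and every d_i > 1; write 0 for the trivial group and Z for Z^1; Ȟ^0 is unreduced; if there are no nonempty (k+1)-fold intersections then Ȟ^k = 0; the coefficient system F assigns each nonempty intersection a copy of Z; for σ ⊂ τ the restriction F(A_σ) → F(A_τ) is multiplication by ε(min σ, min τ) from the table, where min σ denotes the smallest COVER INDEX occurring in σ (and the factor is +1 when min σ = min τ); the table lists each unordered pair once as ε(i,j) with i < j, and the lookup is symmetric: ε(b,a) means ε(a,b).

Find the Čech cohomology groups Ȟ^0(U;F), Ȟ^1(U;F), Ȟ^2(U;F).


cover nerve:
  A12={q,r} A13={w} A23={x}
C dims 3,3; δ0: rk 3, SNF 1^2·2
Ȟ^0: (3−3)−0=0 ⇒ 0
Ȟ^1: (3−0)−3=0 plus torsion [2] ⇒ Z/2
Ȟ^2: (0−0)−0=0 ⇒ 0

Ȟ^0 ≅ 0, Ȟ^1 ≅ Z/2 and Ȟ^2 ≅ 0


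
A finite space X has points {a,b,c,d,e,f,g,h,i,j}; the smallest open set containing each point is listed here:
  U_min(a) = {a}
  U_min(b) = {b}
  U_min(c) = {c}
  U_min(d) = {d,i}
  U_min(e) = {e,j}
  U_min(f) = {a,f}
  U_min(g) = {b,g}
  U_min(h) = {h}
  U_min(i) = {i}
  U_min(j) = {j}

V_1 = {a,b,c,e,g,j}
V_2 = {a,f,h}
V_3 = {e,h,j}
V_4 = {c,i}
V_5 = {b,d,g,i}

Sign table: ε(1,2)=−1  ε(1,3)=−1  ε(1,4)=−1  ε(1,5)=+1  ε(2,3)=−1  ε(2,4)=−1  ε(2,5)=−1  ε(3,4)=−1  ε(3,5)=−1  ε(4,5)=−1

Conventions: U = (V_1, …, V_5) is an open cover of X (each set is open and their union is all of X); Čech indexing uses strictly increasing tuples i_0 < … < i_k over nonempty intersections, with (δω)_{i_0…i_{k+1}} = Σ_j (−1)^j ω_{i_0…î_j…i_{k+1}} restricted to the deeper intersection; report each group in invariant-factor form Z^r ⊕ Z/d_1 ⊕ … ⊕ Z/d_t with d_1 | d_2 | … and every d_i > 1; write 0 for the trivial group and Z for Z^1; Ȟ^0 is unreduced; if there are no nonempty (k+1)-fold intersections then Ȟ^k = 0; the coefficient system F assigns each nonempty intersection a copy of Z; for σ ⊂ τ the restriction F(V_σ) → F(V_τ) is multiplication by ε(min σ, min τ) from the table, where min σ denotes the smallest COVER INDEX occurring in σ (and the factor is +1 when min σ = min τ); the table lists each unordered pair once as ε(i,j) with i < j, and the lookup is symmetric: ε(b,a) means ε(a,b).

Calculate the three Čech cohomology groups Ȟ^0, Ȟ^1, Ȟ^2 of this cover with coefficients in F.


Ȟ^0 = 0, Ȟ^1 = Z ⊕ Z/2, Ȟ^2 = 0

nerve simplices:
  V12={a} V13={e,j} V14={c} V15={b,g} V23={h} V45={i}
C dims 5,6; δ0: rk 5, SNF 1^4·2
degree 0: 5−5−0 = 0 → Ȟ^0 ≅ 0
degree 1: 6−0−5 = 1 plus torsion [2] → Ȟ^1 ≅ Z ⊕ Z/2
degree 2: 0−0−0 = 0 → Ȟ^2 ≅ 0


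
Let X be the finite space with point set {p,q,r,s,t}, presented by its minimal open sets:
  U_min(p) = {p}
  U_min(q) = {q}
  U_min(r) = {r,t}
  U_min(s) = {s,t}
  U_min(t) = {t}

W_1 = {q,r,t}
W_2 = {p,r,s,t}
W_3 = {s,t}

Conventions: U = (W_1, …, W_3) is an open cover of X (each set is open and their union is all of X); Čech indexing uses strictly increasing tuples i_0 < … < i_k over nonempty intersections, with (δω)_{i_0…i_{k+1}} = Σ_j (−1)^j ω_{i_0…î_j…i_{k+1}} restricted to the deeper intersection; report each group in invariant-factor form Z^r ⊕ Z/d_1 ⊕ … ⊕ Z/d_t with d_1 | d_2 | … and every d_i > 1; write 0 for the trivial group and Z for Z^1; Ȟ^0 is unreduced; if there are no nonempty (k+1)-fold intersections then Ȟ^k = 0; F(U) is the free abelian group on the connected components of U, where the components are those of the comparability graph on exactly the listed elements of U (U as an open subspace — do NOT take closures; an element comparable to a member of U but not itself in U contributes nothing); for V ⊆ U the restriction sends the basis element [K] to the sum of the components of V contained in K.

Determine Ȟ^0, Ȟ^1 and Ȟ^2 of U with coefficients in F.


Ȟ^0 = Z^3, Ȟ^1 = 0 and Ȟ^2 = 0

nonempty overlaps:
  W12={r,t} W13={t} W23={s,t}
  W123={t}
components per intersection:
  W1: {q} {r,t}
  W2: {p} {r,s,t}
  W3: {s,t}
  W12: {r,t}
  W13: {t}
  W23: {s,t}
  W123: {t}
C dims 5,3,1; δ0: rk 2, SNF 1^2; δ1: rk 1, SNF 1^1
degree 0: 5−2−0 = 3 → Ȟ^0 ≅ Z^3
degree 1: 3−1−2 = 0 → Ȟ^1 ≅ 0
degree 2: 1−0−1 = 0 → Ȟ^2 ≅ 0


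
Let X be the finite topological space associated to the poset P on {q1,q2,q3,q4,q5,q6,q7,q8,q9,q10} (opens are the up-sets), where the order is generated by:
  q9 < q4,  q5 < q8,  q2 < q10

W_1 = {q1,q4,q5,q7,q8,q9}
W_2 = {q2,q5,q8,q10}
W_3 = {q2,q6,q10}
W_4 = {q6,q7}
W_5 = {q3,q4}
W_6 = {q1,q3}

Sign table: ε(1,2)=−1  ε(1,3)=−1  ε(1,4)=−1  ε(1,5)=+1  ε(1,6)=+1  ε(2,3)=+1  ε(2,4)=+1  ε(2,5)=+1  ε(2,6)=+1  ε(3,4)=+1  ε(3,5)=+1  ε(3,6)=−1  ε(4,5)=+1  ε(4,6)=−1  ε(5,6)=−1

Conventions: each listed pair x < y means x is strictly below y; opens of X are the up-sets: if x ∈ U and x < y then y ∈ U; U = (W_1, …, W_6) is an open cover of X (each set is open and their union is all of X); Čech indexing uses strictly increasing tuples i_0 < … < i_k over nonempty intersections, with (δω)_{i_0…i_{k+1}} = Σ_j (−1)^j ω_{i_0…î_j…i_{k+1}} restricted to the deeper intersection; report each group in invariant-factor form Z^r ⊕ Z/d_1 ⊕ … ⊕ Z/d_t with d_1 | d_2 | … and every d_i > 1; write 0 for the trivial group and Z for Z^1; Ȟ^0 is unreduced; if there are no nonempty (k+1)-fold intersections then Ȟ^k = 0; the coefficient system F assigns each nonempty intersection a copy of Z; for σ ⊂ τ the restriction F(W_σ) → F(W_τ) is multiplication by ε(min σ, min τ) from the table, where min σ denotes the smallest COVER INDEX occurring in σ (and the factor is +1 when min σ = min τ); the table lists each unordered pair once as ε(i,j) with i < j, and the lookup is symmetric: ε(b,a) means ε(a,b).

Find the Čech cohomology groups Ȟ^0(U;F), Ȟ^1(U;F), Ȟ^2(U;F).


nerve simplices:
  W12={q5,q8} W14={q7} W15={q4} W16={q1} W23={q2,q10} W34={q6} W56={q3}
C dims 6,7; δ0: rk 6, SNF 1^5·2
degree 0: 6−6−0 = 0 → Ȟ^0 ≅ 0
degree 1: 7−0−6 = 1 plus torsion [2] → Ȟ^1 ≅ Z ⊕ Z/2
degree 2: 0−0−0 = 0 → Ȟ^2 ≅ 0

Ȟ^0(U;F) ≅ 0; Ȟ^1(U;F) ≅ Z ⊕ Z/2; Ȟ^2(U;F) ≅ 0


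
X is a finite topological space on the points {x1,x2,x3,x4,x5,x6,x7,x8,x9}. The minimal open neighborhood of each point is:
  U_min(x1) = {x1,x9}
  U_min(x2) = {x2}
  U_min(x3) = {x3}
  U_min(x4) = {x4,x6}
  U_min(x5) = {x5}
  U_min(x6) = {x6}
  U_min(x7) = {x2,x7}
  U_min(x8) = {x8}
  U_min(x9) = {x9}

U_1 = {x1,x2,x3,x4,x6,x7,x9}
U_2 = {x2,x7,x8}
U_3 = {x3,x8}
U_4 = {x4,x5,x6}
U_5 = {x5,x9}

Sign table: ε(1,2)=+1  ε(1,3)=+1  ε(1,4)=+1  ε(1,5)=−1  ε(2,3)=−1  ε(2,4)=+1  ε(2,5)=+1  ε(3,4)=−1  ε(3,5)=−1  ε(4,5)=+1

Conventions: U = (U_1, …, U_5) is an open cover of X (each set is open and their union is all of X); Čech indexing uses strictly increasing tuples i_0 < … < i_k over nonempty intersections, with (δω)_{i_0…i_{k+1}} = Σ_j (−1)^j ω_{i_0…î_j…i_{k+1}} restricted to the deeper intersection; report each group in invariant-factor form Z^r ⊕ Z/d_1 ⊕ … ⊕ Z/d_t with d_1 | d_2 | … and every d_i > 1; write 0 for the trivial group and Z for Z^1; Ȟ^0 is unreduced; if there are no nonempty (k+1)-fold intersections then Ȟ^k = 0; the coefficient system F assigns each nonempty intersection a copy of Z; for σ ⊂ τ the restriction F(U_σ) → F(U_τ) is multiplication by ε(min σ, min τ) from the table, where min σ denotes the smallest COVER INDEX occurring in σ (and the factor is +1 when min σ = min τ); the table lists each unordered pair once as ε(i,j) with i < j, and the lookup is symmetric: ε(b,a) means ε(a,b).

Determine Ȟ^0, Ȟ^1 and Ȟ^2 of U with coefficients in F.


cover nerve:
  U12={x2,x7} U13={x3} U14={x4,x6} U15={x9} U23={x8} U45={x5}
C dims 5,6; δ0: rk 5, SNF 1^4·2
Ȟ^0: (5−5)−0=0 ⇒ 0
Ȟ^1: (6−0)−5=1 plus torsion [2] ⇒ Z ⊕ Z/2
Ȟ^2: (0−0)−0=0 ⇒ 0

Ȟ^0(U;F) ≅ 0,  Ȟ^1(U;F) ≅ Z ⊕ Z/2,  Ȟ^2(U;F) ≅ 0


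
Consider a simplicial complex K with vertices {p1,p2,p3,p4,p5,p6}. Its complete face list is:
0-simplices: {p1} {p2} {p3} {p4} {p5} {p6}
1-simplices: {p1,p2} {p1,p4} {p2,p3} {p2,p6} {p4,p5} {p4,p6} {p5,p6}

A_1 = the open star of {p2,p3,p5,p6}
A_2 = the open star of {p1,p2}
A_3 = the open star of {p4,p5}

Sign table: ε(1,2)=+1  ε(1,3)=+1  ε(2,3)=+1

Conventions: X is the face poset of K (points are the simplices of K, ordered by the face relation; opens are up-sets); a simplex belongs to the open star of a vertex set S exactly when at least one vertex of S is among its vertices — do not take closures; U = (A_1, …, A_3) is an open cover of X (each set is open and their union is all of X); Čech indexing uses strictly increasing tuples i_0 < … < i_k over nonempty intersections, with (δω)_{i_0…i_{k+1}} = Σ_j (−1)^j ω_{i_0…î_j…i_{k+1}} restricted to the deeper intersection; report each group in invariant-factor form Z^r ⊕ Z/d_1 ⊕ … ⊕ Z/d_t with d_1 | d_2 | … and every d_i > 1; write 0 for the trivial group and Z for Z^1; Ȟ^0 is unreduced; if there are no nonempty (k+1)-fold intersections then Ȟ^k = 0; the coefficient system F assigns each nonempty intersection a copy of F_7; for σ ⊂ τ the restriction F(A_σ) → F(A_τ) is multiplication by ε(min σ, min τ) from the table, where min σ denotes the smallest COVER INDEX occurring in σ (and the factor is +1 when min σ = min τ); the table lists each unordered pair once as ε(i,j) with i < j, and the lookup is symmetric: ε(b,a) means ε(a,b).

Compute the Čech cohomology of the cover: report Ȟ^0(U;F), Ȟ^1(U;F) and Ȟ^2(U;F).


intersection data:
  A1={{p2},{p3},{p5},{p6},{p1,p2},{p2,p3},{p2,p6},{p4,p5},{p4,p6},{p5,p6}} A2={{p1},{p2},{p1,p2},{p1,p4},{p2,p3},{p2,p6}} A3={{p4},{p5},{p1,p4},{p4,p5},{p4,p6},{p5,p6}}
  A12={{p2},{p1,p2},{p2,p3},{p2,p6}} A13={{p5},{p4,p5},{p4,p6},{p5,p6}} A23={{p1,p4}}
C dims 3,3; δ0: rk_F7 2
Ȟ^0 = (3 − 2) − 0 = 1, so Ȟ^0 ≅ Z/7
Ȟ^1 = (3 − 0) − 2 = 1, so Ȟ^1 ≅ Z/7
Ȟ^2 = (0 − 0) − 0 = 0, so Ȟ^2 ≅ 0

Ȟ^0(U;F) ≅ Z/7, Ȟ^1(U;F) ≅ Z/7, Ȟ^2(U;F) ≅ 0


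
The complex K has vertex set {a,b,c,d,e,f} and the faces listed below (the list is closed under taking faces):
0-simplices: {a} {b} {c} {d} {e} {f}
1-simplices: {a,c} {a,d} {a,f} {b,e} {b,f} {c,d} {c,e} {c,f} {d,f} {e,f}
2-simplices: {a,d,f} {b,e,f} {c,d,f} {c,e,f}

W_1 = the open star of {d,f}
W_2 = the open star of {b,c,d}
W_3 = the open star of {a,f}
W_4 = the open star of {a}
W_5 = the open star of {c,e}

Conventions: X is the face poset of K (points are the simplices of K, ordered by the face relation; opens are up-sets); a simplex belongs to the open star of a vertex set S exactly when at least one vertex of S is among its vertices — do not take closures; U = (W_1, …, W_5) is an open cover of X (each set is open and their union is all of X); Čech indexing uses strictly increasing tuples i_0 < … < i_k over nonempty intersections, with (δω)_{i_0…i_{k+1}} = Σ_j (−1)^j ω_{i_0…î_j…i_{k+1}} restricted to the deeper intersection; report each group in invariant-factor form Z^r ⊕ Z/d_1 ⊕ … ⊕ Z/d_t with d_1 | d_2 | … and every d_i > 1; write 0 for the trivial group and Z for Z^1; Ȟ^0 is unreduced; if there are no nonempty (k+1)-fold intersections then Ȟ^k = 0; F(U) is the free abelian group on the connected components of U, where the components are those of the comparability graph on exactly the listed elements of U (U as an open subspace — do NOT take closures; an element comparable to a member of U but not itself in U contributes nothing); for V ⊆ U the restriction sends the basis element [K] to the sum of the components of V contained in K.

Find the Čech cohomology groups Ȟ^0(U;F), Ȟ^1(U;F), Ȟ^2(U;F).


Ȟ^0 ≅ Z, Ȟ^1 ≅ Z and Ȟ^2 ≅ 0

intersection data:
  W1={{d},{f},{a,d},{a,f},{b,f},{c,d},{c,f},{d,f},{e,f},{a,d,f},{b,e,f},{c,d,f},{c,e,f}} W2={{b},{c},{d},{a,c},{a,d},{b,e},{b,f},{c,d},{c,e},{c,f},{d,f},{a,d,f},{b,e,f},{c,d,f},{c,e,f}} W3={{a},{f},{a,c},{a,d},{a,f},{b,f},{c,f},{d,f},{e,f},{a,d,f},{b,e,f},{c,d,f},{c,e,f}} W4={{a},{a,c},{a,d},{a,f},{a,d,f}} W5={{c},{e},{a,c},{b,e},{c,d},{c,e},{c,f},{e,f},{b,e,f},{c,d,f},{c,e,f}}
  W12={{d},{a,d},{b,f},{c,d},{c,f},{d,f},{a,d,f},{b,e,f},{c,d,f},{c,e,f}} W13={{f},{a,d},{a,f},{b,f},{c,f},{d,f},{e,f},{a,d,f},{b,e,f},{c,d,f},{c,e,f}} W14={{a,d},{a,f},{a,d,f}} W15={{c,d},{c,f},{e,f},{b,e,f},{c,d,f},{c,e,f}} W23={{a,c},{a,d},{b,f},{c,f},{d,f},{a,d,f},{b,e,f},{c,d,f},{c,e,f}} W24={{a,c},{a,d},{a,d,f}} W25={{c},{a,c},{b,e},{c,d},{c,e},{c,f},{b,e,f},{c,d,f},{c,e,f}} W34={{a},{a,c},{a,d},{a,f},{a,d,f}} W35={{a,c},{c,f},{e,f},{b,e,f},{c,d,f},{c,e,f}} W45={{a,c}}
  W123={{a,d},{b,f},{c,f},{d,f},{a,d,f},{b,e,f},{c,d,f},{c,e,f}} W124={{a,d},{a,d,f}} W125={{c,d},{c,f},{b,e,f},{c,d,f},{c,e,f}} W134={{a,d},{a,f},{a,d,f}} W135={{c,f},{e,f},{b,e,f},{c,d,f},{c,e,f}} W234={{a,c},{a,d},{a,d,f}} W235={{a,c},{c,f},{b,e,f},{c,d,f},{c,e,f}} W245={{a,c}} W345={{a,c}}
  W1234={{a,d},{a,d,f}} W1235={{c,f},{b,e,f},{c,d,f},{c,e,f}} W2345={{a,c}}
components per intersection:
  W1: {{d},{f},{a,d},{a,f},{b,f},{c,d},{c,f},{d,f},{e,f},{a,d,f},{b,e,f},{c,d,f},{c,e,f}}
  W2: {{b},{b,e},{b,f},{b,e,f}} {{c},{d},{a,c},{a,d},{c,d},{c,e},{c,f},{d,f},{a,d,f},{c,d,f},{c,e,f}}
  W3: {{a},{f},{a,c},{a,d},{a,f},{b,f},{c,f},{d,f},{e,f},{a,d,f},{b,e,f},{c,d,f},{c,e,f}}
  W4: {{a},{a,c},{a,d},{a,f},{a,d,f}}
  W5: {{c},{e},{a,c},{b,e},{c,d},{c,e},{c,f},{e,f},{b,e,f},{c,d,f},{c,e,f}}
  W12: {{d},{a,d},{c,d},{c,f},{d,f},{a,d,f},{c,d,f},{c,e,f}} {{b,f},{b,e,f}}
  W13: {{f},{a,d},{a,f},{b,f},{c,f},{d,f},{e,f},{a,d,f},{b,e,f},{c,d,f},{c,e,f}}
  W14: {{a,d},{a,f},{a,d,f}}
  W15: {{c,d},{c,f},{e,f},{b,e,f},{c,d,f},{c,e,f}}
  W23: {{a,c}} {{a,d},{c,f},{d,f},{a,d,f},{c,d,f},{c,e,f}} {{b,f},{b,e,f}}
  W24: {{a,c}} {{a,d},{a,d,f}}
  W25: {{c},{a,c},{c,d},{c,e},{c,f},{c,d,f},{c,e,f}} {{b,e},{b,e,f}}
  W34: {{a},{a,c},{a,d},{a,f},{a,d,f}}
  W35: {{a,c}} {{c,f},{e,f},{b,e,f},{c,d,f},{c,e,f}}
  W45: {{a,c}}
  W123: {{a,d},{c,f},{d,f},{a,d,f},{c,d,f},{c,e,f}} {{b,f},{b,e,f}}
  W124: {{a,d},{a,d,f}}
  W125: {{c,d},{c,f},{c,d,f},{c,e,f}} {{b,e,f}}
  W134: {{a,d},{a,f},{a,d,f}}
  W135: {{c,f},{e,f},{b,e,f},{c,d,f},{c,e,f}}
  W234: {{a,c}} {{a,d},{a,d,f}}
  W235: {{a,c}} {{c,f},{c,d,f},{c,e,f}} {{b,e,f}}
  W245: {{a,c}}
  W345: {{a,c}}
  W1234: {{a,d},{a,d,f}}
  W1235: {{c,f},{c,d,f},{c,e,f}} {{b,e,f}}
  W2345: {{a,c}}
C dims 6,16,14,4; δ0: rk 5, SNF 1^5; δ1: rk 10, SNF 1^10; δ2: rk 4, SNF 1^4
Ȟ^0 = (6 − 5) − 0 = 1, so Ȟ^0 ≅ Z
Ȟ^1 = (16 − 10) − 5 = 1, so Ȟ^1 ≅ Z
Ȟ^2 = (14 − 4) − 10 = 0, so Ȟ^2 ≅ 0


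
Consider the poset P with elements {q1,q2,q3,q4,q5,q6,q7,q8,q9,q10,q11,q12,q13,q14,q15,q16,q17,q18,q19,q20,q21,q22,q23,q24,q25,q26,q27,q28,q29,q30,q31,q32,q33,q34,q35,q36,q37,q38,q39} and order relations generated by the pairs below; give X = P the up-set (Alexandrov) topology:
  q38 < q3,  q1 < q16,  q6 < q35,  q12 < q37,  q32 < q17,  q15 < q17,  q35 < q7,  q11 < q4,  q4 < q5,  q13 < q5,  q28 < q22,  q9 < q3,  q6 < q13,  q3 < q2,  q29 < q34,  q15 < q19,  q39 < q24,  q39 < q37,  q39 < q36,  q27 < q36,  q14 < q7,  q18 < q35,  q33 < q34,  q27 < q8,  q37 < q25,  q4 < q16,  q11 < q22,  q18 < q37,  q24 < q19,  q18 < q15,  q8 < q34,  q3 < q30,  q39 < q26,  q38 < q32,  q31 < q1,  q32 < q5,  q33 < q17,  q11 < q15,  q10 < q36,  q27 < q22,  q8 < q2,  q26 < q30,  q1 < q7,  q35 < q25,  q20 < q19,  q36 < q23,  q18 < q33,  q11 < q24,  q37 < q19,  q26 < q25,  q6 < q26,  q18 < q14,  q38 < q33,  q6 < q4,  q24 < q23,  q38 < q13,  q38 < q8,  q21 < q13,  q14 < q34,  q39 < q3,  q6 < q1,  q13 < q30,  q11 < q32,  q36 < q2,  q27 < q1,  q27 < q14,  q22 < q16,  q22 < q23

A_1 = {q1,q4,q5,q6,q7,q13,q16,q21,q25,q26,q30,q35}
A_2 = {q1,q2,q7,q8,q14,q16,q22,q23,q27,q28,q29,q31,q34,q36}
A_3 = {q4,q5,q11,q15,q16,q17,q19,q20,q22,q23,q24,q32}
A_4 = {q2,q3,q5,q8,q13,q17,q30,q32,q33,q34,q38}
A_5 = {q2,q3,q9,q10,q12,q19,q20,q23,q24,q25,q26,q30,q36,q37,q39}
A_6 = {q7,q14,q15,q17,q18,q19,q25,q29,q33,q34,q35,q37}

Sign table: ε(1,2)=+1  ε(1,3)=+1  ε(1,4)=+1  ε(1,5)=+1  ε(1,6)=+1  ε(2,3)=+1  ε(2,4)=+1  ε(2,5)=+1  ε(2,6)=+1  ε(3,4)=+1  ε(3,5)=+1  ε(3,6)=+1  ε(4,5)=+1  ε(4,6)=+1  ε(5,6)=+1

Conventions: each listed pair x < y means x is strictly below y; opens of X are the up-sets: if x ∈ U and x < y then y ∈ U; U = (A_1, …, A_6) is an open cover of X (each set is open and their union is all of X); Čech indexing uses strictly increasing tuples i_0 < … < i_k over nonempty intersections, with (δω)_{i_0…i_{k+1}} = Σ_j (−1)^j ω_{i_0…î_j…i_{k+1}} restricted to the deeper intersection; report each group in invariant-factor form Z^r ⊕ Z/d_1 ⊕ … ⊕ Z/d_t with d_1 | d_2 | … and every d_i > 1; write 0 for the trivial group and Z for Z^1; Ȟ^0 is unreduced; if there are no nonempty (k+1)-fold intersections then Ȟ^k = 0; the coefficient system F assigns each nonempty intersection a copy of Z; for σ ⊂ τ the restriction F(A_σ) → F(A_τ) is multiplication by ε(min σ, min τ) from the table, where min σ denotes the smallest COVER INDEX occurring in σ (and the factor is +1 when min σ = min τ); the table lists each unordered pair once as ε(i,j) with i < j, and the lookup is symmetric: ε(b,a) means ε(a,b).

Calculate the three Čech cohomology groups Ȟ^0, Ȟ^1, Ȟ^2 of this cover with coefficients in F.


Ȟ^0 ≅ Z; Ȟ^1 ≅ 0; Ȟ^2 ≅ Z/2

nonempty overlaps:
  A12={q1,q7,q16} A13={q4,q5,q16} A14={q5,q13,q30} A15={q25,q26,q30} A16={q7,q25,q35} A23={q16,q22,q23} A24={q2,q8,q34} A25={q2,q23,q36} A26={q7,q14,q29,q34} A34={q5,q17,q32} A35={q19,q20,q23,q24} A36={q15,q17,q19} A45={q2,q3,q30} A46={q17,q33,q34} A56={q19,q25,q37}
  A123={q16} A126={q7} A134={q5} A145={q30} A156={q25} A235={q23} A245={q2} A246={q34} A346={q17} A356={q19}
C dims 6,15,10; δ0: rk 5, SNF 1^5; δ1: rk 10, SNF 1^9·2
degree 0: 6−5−0 = 1 → Ȟ^0 ≅ Z
degree 1: 15−10−5 = 0 → Ȟ^1 ≅ 0
degree 2: 10−0−10 = 0 plus torsion [2] → Ȟ^2 ≅ Z/2


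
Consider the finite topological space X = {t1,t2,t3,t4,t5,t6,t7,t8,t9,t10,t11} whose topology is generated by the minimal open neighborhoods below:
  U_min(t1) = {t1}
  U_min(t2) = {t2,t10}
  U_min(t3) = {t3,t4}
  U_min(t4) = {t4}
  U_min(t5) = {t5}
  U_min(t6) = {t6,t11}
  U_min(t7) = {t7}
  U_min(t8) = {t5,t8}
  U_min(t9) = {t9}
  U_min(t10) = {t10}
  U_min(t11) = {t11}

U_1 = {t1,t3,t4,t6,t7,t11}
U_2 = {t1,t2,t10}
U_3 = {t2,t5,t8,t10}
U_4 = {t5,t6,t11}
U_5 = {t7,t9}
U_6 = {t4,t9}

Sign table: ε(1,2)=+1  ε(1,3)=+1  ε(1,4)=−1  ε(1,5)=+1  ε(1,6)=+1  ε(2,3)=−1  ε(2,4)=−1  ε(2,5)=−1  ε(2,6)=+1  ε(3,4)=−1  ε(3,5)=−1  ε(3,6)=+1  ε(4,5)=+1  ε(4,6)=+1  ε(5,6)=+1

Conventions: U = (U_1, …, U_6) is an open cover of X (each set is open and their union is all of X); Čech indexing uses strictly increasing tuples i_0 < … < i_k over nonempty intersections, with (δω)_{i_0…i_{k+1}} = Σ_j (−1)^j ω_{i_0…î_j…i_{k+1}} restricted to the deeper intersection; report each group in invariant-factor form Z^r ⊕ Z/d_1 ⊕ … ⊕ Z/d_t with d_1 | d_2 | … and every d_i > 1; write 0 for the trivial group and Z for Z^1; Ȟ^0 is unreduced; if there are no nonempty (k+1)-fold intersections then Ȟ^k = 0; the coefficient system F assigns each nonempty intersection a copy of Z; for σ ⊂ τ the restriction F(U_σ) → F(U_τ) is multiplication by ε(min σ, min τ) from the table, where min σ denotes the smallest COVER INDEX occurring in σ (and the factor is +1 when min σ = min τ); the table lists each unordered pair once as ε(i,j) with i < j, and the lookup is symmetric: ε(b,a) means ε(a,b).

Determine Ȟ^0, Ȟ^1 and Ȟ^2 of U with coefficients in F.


Ȟ^0 = 0; Ȟ^1 = Z ⊕ Z/2; Ȟ^2 = 0

nonempty intersections:
  U12={t1} U14={t6,t11} U15={t7} U16={t4} U23={t2,t10} U34={t5} U56={t9}
C dims 6,7; δ0: rk 6, SNF 1^5·2
Ȟ^0: (6−6)−0=0 ⇒ 0
Ȟ^1: (7−0)−6=1 plus torsion [2] ⇒ Z ⊕ Z/2
Ȟ^2: (0−0)−0=0 ⇒ 0
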